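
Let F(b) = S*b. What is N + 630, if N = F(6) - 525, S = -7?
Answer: 63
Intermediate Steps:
F(b) = -7*b
N = -567 (N = -7*6 - 525 = -42 - 525 = -567)
N + 630 = -567 + 630 = 63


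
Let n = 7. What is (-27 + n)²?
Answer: 400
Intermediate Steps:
(-27 + n)² = (-27 + 7)² = (-20)² = 400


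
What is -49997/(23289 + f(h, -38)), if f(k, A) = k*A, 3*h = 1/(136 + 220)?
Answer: -26698398/12436307 ≈ -2.1468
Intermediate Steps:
h = 1/1068 (h = 1/(3*(136 + 220)) = (⅓)/356 = (⅓)*(1/356) = 1/1068 ≈ 0.00093633)
f(k, A) = A*k
-49997/(23289 + f(h, -38)) = -49997/(23289 - 38*1/1068) = -49997/(23289 - 19/534) = -49997/12436307/534 = -49997*534/12436307 = -26698398/12436307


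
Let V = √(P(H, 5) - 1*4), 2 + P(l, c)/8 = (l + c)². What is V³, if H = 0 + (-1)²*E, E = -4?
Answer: -24*I*√3 ≈ -41.569*I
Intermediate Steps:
H = -4 (H = 0 + (-1)²*(-4) = 0 + 1*(-4) = 0 - 4 = -4)
P(l, c) = -16 + 8*(c + l)² (P(l, c) = -16 + 8*(l + c)² = -16 + 8*(c + l)²)
V = 2*I*√3 (V = √((-16 + 8*(5 - 4)²) - 1*4) = √((-16 + 8*1²) - 4) = √((-16 + 8*1) - 4) = √((-16 + 8) - 4) = √(-8 - 4) = √(-12) = 2*I*√3 ≈ 3.4641*I)
V³ = (2*I*√3)³ = -24*I*√3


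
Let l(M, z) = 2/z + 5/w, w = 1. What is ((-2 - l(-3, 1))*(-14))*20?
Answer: 2520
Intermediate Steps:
l(M, z) = 5 + 2/z (l(M, z) = 2/z + 5/1 = 2/z + 5*1 = 2/z + 5 = 5 + 2/z)
((-2 - l(-3, 1))*(-14))*20 = ((-2 - (5 + 2/1))*(-14))*20 = ((-2 - (5 + 2*1))*(-14))*20 = ((-2 - (5 + 2))*(-14))*20 = ((-2 - 1*7)*(-14))*20 = ((-2 - 7)*(-14))*20 = -9*(-14)*20 = 126*20 = 2520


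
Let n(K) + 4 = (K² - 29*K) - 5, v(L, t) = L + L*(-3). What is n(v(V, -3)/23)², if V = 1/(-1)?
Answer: 37100281/279841 ≈ 132.58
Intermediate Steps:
V = -1
v(L, t) = -2*L (v(L, t) = L - 3*L = -2*L)
n(K) = -9 + K² - 29*K (n(K) = -4 + ((K² - 29*K) - 5) = -4 + (-5 + K² - 29*K) = -9 + K² - 29*K)
n(v(V, -3)/23)² = (-9 + (-2*(-1)/23)² - 29*(-2*(-1))/23)² = (-9 + (2*(1/23))² - 58/23)² = (-9 + (2/23)² - 29*2/23)² = (-9 + 4/529 - 58/23)² = (-6091/529)² = 37100281/279841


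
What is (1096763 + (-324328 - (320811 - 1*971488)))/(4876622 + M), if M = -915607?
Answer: 1423112/3961015 ≈ 0.35928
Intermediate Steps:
(1096763 + (-324328 - (320811 - 1*971488)))/(4876622 + M) = (1096763 + (-324328 - (320811 - 1*971488)))/(4876622 - 915607) = (1096763 + (-324328 - (320811 - 971488)))/3961015 = (1096763 + (-324328 - 1*(-650677)))*(1/3961015) = (1096763 + (-324328 + 650677))*(1/3961015) = (1096763 + 326349)*(1/3961015) = 1423112*(1/3961015) = 1423112/3961015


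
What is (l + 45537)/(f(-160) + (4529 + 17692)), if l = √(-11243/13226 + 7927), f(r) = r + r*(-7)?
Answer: 15179/7727 + √1386498231534/306591906 ≈ 1.9683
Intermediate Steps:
f(r) = -6*r (f(r) = r - 7*r = -6*r)
l = √1386498231534/13226 (l = √(-11243*1/13226 + 7927) = √(-11243/13226 + 7927) = √(104831259/13226) = √1386498231534/13226 ≈ 89.029)
(l + 45537)/(f(-160) + (4529 + 17692)) = (√1386498231534/13226 + 45537)/(-6*(-160) + (4529 + 17692)) = (45537 + √1386498231534/13226)/(960 + 22221) = (45537 + √1386498231534/13226)/23181 = (45537 + √1386498231534/13226)*(1/23181) = 15179/7727 + √1386498231534/306591906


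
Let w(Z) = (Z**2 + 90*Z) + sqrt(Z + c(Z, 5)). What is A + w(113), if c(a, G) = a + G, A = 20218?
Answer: 43157 + sqrt(231) ≈ 43172.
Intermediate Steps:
c(a, G) = G + a
w(Z) = Z**2 + sqrt(5 + 2*Z) + 90*Z (w(Z) = (Z**2 + 90*Z) + sqrt(Z + (5 + Z)) = (Z**2 + 90*Z) + sqrt(5 + 2*Z) = Z**2 + sqrt(5 + 2*Z) + 90*Z)
A + w(113) = 20218 + (113**2 + sqrt(5 + 2*113) + 90*113) = 20218 + (12769 + sqrt(5 + 226) + 10170) = 20218 + (12769 + sqrt(231) + 10170) = 20218 + (22939 + sqrt(231)) = 43157 + sqrt(231)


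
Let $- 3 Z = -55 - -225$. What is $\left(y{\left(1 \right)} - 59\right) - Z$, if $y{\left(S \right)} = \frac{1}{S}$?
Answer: $- \frac{4}{3} \approx -1.3333$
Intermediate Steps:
$Z = - \frac{170}{3}$ ($Z = - \frac{-55 - -225}{3} = - \frac{-55 + 225}{3} = \left(- \frac{1}{3}\right) 170 = - \frac{170}{3} \approx -56.667$)
$\left(y{\left(1 \right)} - 59\right) - Z = \left(1^{-1} - 59\right) - - \frac{170}{3} = \left(1 - 59\right) + \frac{170}{3} = -58 + \frac{170}{3} = - \frac{4}{3}$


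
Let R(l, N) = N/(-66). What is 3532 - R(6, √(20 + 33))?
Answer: 3532 + √53/66 ≈ 3532.1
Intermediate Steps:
R(l, N) = -N/66 (R(l, N) = N*(-1/66) = -N/66)
3532 - R(6, √(20 + 33)) = 3532 - (-1)*√(20 + 33)/66 = 3532 - (-1)*√53/66 = 3532 + √53/66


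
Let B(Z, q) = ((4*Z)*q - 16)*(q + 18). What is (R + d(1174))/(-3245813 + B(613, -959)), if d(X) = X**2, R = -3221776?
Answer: -1843500/2209500631 ≈ -0.00083435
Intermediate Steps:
B(Z, q) = (-16 + 4*Z*q)*(18 + q) (B(Z, q) = (4*Z*q - 16)*(18 + q) = (-16 + 4*Z*q)*(18 + q))
(R + d(1174))/(-3245813 + B(613, -959)) = (-3221776 + 1174**2)/(-3245813 + (-288 - 16*(-959) + 4*613*(-959)**2 + 72*613*(-959))) = (-3221776 + 1378276)/(-3245813 + (-288 + 15344 + 4*613*919681 - 42326424)) = -1843500/(-3245813 + (-288 + 15344 + 2255057812 - 42326424)) = -1843500/(-3245813 + 2212746444) = -1843500/2209500631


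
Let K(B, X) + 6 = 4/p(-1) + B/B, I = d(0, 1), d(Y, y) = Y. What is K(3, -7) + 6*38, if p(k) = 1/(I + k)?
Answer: 219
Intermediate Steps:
I = 0
p(k) = 1/k (p(k) = 1/(0 + k) = 1/k)
K(B, X) = -9 (K(B, X) = -6 + (4/(1/(-1)) + B/B) = -6 + (4/(-1) + 1) = -6 + (4*(-1) + 1) = -6 + (-4 + 1) = -6 - 3 = -9)
K(3, -7) + 6*38 = -9 + 6*38 = -9 + 228 = 219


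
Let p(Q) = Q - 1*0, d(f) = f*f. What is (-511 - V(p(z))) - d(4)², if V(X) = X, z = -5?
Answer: -762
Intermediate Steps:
d(f) = f²
p(Q) = Q (p(Q) = Q + 0 = Q)
(-511 - V(p(z))) - d(4)² = (-511 - 1*(-5)) - (4²)² = (-511 + 5) - 1*16² = -506 - 1*256 = -506 - 256 = -762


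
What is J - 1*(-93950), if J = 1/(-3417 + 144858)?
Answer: 13288381951/141441 ≈ 93950.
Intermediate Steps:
J = 1/141441 ≈ 7.0701e-6
J - 1*(-93950) = 1/141441 - 1*(-93950) = 1/141441 + 93950 = 13288381951/141441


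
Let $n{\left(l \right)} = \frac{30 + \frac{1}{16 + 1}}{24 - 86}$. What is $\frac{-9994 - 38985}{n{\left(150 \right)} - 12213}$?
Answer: $\frac{51623866}{12873013} \approx 4.0102$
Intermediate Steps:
$n{\left(l \right)} = - \frac{511}{1054}$ ($n{\left(l \right)} = \frac{30 + \frac{1}{17}}{-62} = \left(30 + \frac{1}{17}\right) \left(- \frac{1}{62}\right) = \frac{511}{17} \left(- \frac{1}{62}\right) = - \frac{511}{1054}$)
$\frac{-9994 - 38985}{n{\left(150 \right)} - 12213} = \frac{-9994 - 38985}{- \frac{511}{1054} - 12213} = - \frac{48979}{- \frac{12873013}{1054}} = \left(-48979\right) \left(- \frac{1054}{12873013}\right) = \frac{51623866}{12873013}$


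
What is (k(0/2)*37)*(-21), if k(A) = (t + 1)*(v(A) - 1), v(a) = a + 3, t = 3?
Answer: -6216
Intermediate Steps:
v(a) = 3 + a
k(A) = 8 + 4*A (k(A) = (3 + 1)*((3 + A) - 1) = 4*(2 + A) = 8 + 4*A)
(k(0/2)*37)*(-21) = ((8 + 4*(0/2))*37)*(-21) = ((8 + 4*(0*(½)))*37)*(-21) = ((8 + 4*0)*37)*(-21) = ((8 + 0)*37)*(-21) = (8*37)*(-21) = 296*(-21) = -6216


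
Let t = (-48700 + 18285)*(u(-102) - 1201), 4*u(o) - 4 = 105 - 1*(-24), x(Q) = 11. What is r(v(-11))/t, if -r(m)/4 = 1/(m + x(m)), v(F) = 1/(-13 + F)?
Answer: -128/12454668765 ≈ -1.0277e-8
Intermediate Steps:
u(o) = 133/4 (u(o) = 1 + (105 - 1*(-24))/4 = 1 + (105 + 24)/4 = 1 + (1/4)*129 = 1 + 129/4 = 133/4)
t = 142068465/4 (t = (-48700 + 18285)*(133/4 - 1201) = -30415*(-4671/4) = 142068465/4 ≈ 3.5517e+7)
r(m) = -4/(11 + m) (r(m) = -4/(m + 11) = -4/(11 + m))
r(v(-11))/t = (-4/(11 + 1/(-13 - 11)))/(142068465/4) = -4/(11 + 1/(-24))*(4/142068465) = -4/(11 - 1/24)*(4/142068465) = -4/263/24*(4/142068465) = -4*24/263*(4/142068465) = -96/263*4/142068465 = -128/12454668765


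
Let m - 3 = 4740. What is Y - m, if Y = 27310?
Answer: 22567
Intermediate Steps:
m = 4743 (m = 3 + 4740 = 4743)
Y - m = 27310 - 1*4743 = 27310 - 4743 = 22567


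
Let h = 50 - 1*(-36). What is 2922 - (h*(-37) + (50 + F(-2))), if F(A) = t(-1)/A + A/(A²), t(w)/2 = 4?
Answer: 12117/2 ≈ 6058.5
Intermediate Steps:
t(w) = 8 (t(w) = 2*4 = 8)
F(A) = 9/A (F(A) = 8/A + A/(A²) = 8/A + A/A² = 8/A + 1/A = 9/A)
h = 86 (h = 50 + 36 = 86)
2922 - (h*(-37) + (50 + F(-2))) = 2922 - (86*(-37) + (50 + 9/(-2))) = 2922 - (-3182 + (50 + 9*(-½))) = 2922 - (-3182 + (50 - 9/2)) = 2922 - (-3182 + 91/2) = 2922 - 1*(-6273/2) = 2922 + 6273/2 = 12117/2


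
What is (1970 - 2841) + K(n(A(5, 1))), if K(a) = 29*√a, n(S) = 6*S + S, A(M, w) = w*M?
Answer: -871 + 29*√35 ≈ -699.43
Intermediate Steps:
A(M, w) = M*w
n(S) = 7*S
(1970 - 2841) + K(n(A(5, 1))) = (1970 - 2841) + 29*√(7*(5*1)) = -871 + 29*√(7*5) = -871 + 29*√35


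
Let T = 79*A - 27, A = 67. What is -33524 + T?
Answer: -28258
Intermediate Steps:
T = 5266 (T = 79*67 - 27 = 5293 - 27 = 5266)
-33524 + T = -33524 + 5266 = -28258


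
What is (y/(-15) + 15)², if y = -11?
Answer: 55696/225 ≈ 247.54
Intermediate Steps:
(y/(-15) + 15)² = (-11/(-15) + 15)² = (-11*(-1/15) + 15)² = (11/15 + 15)² = (236/15)² = 55696/225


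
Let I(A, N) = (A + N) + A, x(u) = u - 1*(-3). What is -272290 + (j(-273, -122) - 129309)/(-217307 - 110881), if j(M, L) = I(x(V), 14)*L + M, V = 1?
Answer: -44681089127/164094 ≈ -2.7229e+5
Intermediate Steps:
x(u) = 3 + u (x(u) = u + 3 = 3 + u)
I(A, N) = N + 2*A
j(M, L) = M + 22*L (j(M, L) = (14 + 2*(3 + 1))*L + M = (14 + 2*4)*L + M = (14 + 8)*L + M = 22*L + M = M + 22*L)
-272290 + (j(-273, -122) - 129309)/(-217307 - 110881) = -272290 + ((-273 + 22*(-122)) - 129309)/(-217307 - 110881) = -272290 + ((-273 - 2684) - 129309)/(-328188) = -272290 + (-2957 - 129309)*(-1/328188) = -272290 - 132266*(-1/328188) = -272290 + 66133/164094 = -44681089127/164094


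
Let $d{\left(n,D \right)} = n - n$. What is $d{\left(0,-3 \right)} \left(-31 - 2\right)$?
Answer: $0$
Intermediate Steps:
$d{\left(n,D \right)} = 0$
$d{\left(0,-3 \right)} \left(-31 - 2\right) = 0 \left(-31 - 2\right) = 0 \left(-33\right) = 0$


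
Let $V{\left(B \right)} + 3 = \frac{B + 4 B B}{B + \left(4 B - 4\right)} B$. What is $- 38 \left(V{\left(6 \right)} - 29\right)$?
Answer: $- \frac{1292}{13} \approx -99.385$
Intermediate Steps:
$V{\left(B \right)} = -3 + \frac{B \left(B + 4 B^{2}\right)}{-4 + 5 B}$ ($V{\left(B \right)} = -3 + \frac{B + 4 B B}{B + \left(4 B - 4\right)} B = -3 + \frac{B + 4 B^{2}}{B + \left(-4 + 4 B\right)} B = -3 + \frac{B + 4 B^{2}}{-4 + 5 B} B = -3 + \frac{B \left(B + 4 B^{2}\right)}{-4 + 5 B}$)
$- 38 \left(V{\left(6 \right)} - 29\right) = - 38 \left(\frac{12 + 6^{2} - 90 + 4 \cdot 6^{3}}{-4 + 5 \cdot 6} - 29\right) = - 38 \left(\frac{12 + 36 - 90 + 4 \cdot 216}{-4 + 30} - 29\right) = - 38 \left(\frac{12 + 36 - 90 + 864}{26} - 29\right) = - 38 \left(\frac{1}{26} \cdot 822 - 29\right) = - 38 \left(\frac{411}{13} - 29\right) = \left(-38\right) \frac{34}{13} = - \frac{1292}{13}$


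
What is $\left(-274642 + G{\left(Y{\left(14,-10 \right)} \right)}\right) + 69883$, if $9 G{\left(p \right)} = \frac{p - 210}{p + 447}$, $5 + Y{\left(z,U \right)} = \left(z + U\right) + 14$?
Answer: $- \frac{847702457}{4140} \approx -2.0476 \cdot 10^{5}$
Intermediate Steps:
$Y{\left(z,U \right)} = 9 + U + z$ ($Y{\left(z,U \right)} = -5 + \left(\left(z + U\right) + 14\right) = -5 + \left(\left(U + z\right) + 14\right) = -5 + \left(14 + U + z\right) = 9 + U + z$)
$G{\left(p \right)} = \frac{-210 + p}{9 \left(447 + p\right)}$ ($G{\left(p \right)} = \frac{\left(p - 210\right) \frac{1}{p + 447}}{9} = \frac{\left(-210 + p\right) \frac{1}{447 + p}}{9} = \frac{\frac{1}{447 + p} \left(-210 + p\right)}{9} = \frac{-210 + p}{9 \left(447 + p\right)}$)
$\left(-274642 + G{\left(Y{\left(14,-10 \right)} \right)}\right) + 69883 = \left(-274642 + \frac{-210 + \left(9 - 10 + 14\right)}{9 \left(447 + \left(9 - 10 + 14\right)\right)}\right) + 69883 = \left(-274642 + \frac{-210 + 13}{9 \left(447 + 13\right)}\right) + 69883 = \left(-274642 + \frac{1}{9} \cdot \frac{1}{460} \left(-197\right)\right) + 69883 = \left(-274642 - \frac{197}{4140}\right) + 69883 = - \frac{1137018077}{4140} + 69883 = - \frac{847702457}{4140}$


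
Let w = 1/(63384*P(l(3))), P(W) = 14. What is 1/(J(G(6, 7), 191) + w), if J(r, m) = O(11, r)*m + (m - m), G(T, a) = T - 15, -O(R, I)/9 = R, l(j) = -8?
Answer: -887376/16779392783 ≈ -5.2885e-5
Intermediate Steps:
O(R, I) = -9*R
G(T, a) = -15 + T
J(r, m) = -99*m (J(r, m) = (-9*11)*m + (m - m) = -99*m + 0 = -99*m)
w = 1/887376 (w = 1/(63384*14) = (1/63384)*(1/14) = 1/887376 ≈ 1.1269e-6)
1/(J(G(6, 7), 191) + w) = 1/(-99*191 + 1/887376) = 1/(-18909 + 1/887376) = 1/(-16779392783/887376) = -887376/16779392783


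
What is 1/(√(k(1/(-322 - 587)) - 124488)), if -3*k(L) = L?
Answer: -3*I*√4114482753/67895755 ≈ -0.0028342*I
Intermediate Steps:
k(L) = -L/3
1/(√(k(1/(-322 - 587)) - 124488)) = 1/(√(-1/(3*(-322 - 587)) - 124488)) = 1/(√(-⅓/(-909) - 124488)) = 1/(√(-⅓*(-1/909) - 124488)) = 1/(√(1/2727 - 124488)) = 1/(√(-339478775/2727)) = 1/(5*I*√4114482753/909) = -3*I*√4114482753/67895755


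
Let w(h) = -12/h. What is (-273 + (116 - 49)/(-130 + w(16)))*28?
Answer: -4005316/523 ≈ -7658.3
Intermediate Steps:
(-273 + (116 - 49)/(-130 + w(16)))*28 = (-273 + (116 - 49)/(-130 - 12/16))*28 = (-273 + 67/(-130 - 12*1/16))*28 = (-273 + 67/(-130 - ¾))*28 = (-273 + 67/(-523/4))*28 = (-273 + 67*(-4/523))*28 = (-273 - 268/523)*28 = -143047/523*28 = -4005316/523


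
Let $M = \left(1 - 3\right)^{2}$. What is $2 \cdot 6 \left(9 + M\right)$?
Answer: $156$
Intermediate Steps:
$M = 4$ ($M = \left(-2\right)^{2} = 4$)
$2 \cdot 6 \left(9 + M\right) = 2 \cdot 6 \left(9 + 4\right) = 12 \cdot 13 = 156$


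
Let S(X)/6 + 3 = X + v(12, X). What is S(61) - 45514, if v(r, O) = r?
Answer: -45094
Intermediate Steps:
S(X) = 54 + 6*X (S(X) = -18 + 6*(X + 12) = -18 + 6*(12 + X) = -18 + (72 + 6*X) = 54 + 6*X)
S(61) - 45514 = (54 + 6*61) - 45514 = (54 + 366) - 45514 = 420 - 45514 = -45094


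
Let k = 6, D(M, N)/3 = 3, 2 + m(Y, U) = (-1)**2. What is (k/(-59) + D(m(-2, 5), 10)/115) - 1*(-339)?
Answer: 2299956/6785 ≈ 338.98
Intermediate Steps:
m(Y, U) = -1 (m(Y, U) = -2 + (-1)**2 = -2 + 1 = -1)
D(M, N) = 9 (D(M, N) = 3*3 = 9)
(k/(-59) + D(m(-2, 5), 10)/115) - 1*(-339) = (6/(-59) + 9/115) - 1*(-339) = (6*(-1/59) + 9*(1/115)) + 339 = (-6/59 + 9/115) + 339 = -159/6785 + 339 = 2299956/6785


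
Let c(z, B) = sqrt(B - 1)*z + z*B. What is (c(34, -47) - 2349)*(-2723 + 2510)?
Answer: 840711 - 28968*I*sqrt(3) ≈ 8.4071e+5 - 50174.0*I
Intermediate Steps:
c(z, B) = B*z + z*sqrt(-1 + B) (c(z, B) = sqrt(-1 + B)*z + B*z = z*sqrt(-1 + B) + B*z = B*z + z*sqrt(-1 + B))
(c(34, -47) - 2349)*(-2723 + 2510) = (34*(-47 + sqrt(-1 - 47)) - 2349)*(-2723 + 2510) = (34*(-47 + sqrt(-48)) - 2349)*(-213) = (34*(-47 + 4*I*sqrt(3)) - 2349)*(-213) = ((-1598 + 136*I*sqrt(3)) - 2349)*(-213) = (-3947 + 136*I*sqrt(3))*(-213) = 840711 - 28968*I*sqrt(3)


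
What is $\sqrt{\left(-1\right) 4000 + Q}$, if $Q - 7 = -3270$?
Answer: $3 i \sqrt{807} \approx 85.223 i$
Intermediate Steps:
$Q = -3263$ ($Q = 7 - 3270 = -3263$)
$\sqrt{\left(-1\right) 4000 + Q} = \sqrt{\left(-1\right) 4000 - 3263} = \sqrt{-4000 - 3263} = \sqrt{-7263} = 3 i \sqrt{807}$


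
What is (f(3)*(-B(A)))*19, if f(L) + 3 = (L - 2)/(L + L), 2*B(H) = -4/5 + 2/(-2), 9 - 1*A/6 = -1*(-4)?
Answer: -969/20 ≈ -48.450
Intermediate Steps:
A = 30 (A = 54 - (-6)*(-4) = 54 - 6*4 = 54 - 24 = 30)
B(H) = -9/10 (B(H) = (-4/5 + 2/(-2))/2 = (-4*⅕ + 2*(-½))/2 = (-⅘ - 1)/2 = (½)*(-9/5) = -9/10)
f(L) = -3 + (-2 + L)/(2*L) (f(L) = -3 + (L - 2)/(L + L) = -3 + (-2 + L)/((2*L)) = -3 + (-2 + L)*(1/(2*L)) = -3 + (-2 + L)/(2*L))
(f(3)*(-B(A)))*19 = ((-5/2 - 1/3)*(-1*(-9/10)))*19 = ((-5/2 - 1*⅓)*(9/10))*19 = ((-5/2 - ⅓)*(9/10))*19 = -17/6*9/10*19 = -51/20*19 = -969/20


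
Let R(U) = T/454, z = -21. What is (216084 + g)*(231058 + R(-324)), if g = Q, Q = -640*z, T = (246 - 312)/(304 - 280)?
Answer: 24077143170777/454 ≈ 5.3033e+10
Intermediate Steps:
T = -11/4 (T = -66/24 = -66*1/24 = -11/4 ≈ -2.7500)
R(U) = -11/1816 (R(U) = -11/4/454 = -11/4*1/454 = -11/1816)
Q = 13440 (Q = -640*(-21) = 13440)
g = 13440
(216084 + g)*(231058 + R(-324)) = (216084 + 13440)*(231058 - 11/1816) = 229524*(419601317/1816) = 24077143170777/454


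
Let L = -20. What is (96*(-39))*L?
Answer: 74880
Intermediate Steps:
(96*(-39))*L = (96*(-39))*(-20) = -3744*(-20) = 74880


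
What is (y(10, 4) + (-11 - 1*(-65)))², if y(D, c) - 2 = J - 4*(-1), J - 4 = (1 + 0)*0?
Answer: 4096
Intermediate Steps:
J = 4 (J = 4 + (1 + 0)*0 = 4 + 1*0 = 4 + 0 = 4)
y(D, c) = 10 (y(D, c) = 2 + (4 - 4*(-1)) = 2 + (4 + 4) = 2 + 8 = 10)
(y(10, 4) + (-11 - 1*(-65)))² = (10 + (-11 - 1*(-65)))² = (10 + (-11 + 65))² = (10 + 54)² = 64² = 4096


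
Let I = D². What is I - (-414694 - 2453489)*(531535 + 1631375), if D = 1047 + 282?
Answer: 6203623458771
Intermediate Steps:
D = 1329
I = 1766241 (I = 1329² = 1766241)
I - (-414694 - 2453489)*(531535 + 1631375) = 1766241 - (-414694 - 2453489)*(531535 + 1631375) = 1766241 - (-2868183)*2162910 = 1766241 - 1*(-6203621692530) = 1766241 + 6203621692530 = 6203623458771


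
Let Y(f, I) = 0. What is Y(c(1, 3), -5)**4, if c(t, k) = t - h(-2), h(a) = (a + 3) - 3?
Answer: 0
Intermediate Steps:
h(a) = a (h(a) = (3 + a) - 3 = a)
c(t, k) = 2 + t (c(t, k) = t - 1*(-2) = t + 2 = 2 + t)
Y(c(1, 3), -5)**4 = 0**4 = 0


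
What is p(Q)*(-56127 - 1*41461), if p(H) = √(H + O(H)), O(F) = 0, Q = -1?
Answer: -97588*I ≈ -97588.0*I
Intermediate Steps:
p(H) = √H (p(H) = √(H + 0) = √H)
p(Q)*(-56127 - 1*41461) = √(-1)*(-56127 - 1*41461) = I*(-56127 - 41461) = I*(-97588) = -97588*I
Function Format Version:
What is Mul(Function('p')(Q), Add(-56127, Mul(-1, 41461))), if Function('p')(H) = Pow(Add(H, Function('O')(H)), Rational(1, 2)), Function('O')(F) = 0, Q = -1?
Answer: Mul(-97588, I) ≈ Mul(-97588., I)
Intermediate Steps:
Function('p')(H) = Pow(H, Rational(1, 2)) (Function('p')(H) = Pow(Add(H, 0), Rational(1, 2)) = Pow(H, Rational(1, 2)))
Mul(Function('p')(Q), Add(-56127, Mul(-1, 41461))) = Mul(Pow(-1, Rational(1, 2)), Add(-56127, Mul(-1, 41461))) = Mul(I, Add(-56127, -41461)) = Mul(I, -97588) = Mul(-97588, I)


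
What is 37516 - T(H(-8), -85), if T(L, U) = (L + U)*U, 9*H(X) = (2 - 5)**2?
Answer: 30376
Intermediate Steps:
H(X) = 1 (H(X) = (2 - 5)**2/9 = (1/9)*(-3)**2 = (1/9)*9 = 1)
T(L, U) = U*(L + U)
37516 - T(H(-8), -85) = 37516 - (-85)*(1 - 85) = 37516 - (-85)*(-84) = 37516 - 1*7140 = 37516 - 7140 = 30376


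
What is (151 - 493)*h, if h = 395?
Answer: -135090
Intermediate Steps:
(151 - 493)*h = (151 - 493)*395 = -342*395 = -135090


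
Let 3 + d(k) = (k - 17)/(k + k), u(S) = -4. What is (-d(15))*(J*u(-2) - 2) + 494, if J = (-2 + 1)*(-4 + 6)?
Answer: 2562/5 ≈ 512.40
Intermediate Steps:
J = -2 (J = -1*2 = -2)
d(k) = -3 + (-17 + k)/(2*k) (d(k) = -3 + (k - 17)/(k + k) = -3 + (-17 + k)/((2*k)) = -3 + (-17 + k)*(1/(2*k)) = -3 + (-17 + k)/(2*k))
(-d(15))*(J*u(-2) - 2) + 494 = (-(-17 - 5*15)/(2*15))*(-2*(-4) - 2) + 494 = (-(-17 - 75)/(2*15))*(8 - 2) + 494 = -(-92)/(2*15)*6 + 494 = -1*(-46/15)*6 + 494 = (46/15)*6 + 494 = 92/5 + 494 = 2562/5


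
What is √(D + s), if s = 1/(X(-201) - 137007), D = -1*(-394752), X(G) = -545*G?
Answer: √297706738314426/27462 ≈ 628.29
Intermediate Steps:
D = 394752
s = -1/27462 (s = 1/(-545*(-201) - 137007) = 1/(109545 - 137007) = 1/(-27462) = -1/27462 ≈ -3.6414e-5)
√(D + s) = √(394752 - 1/27462) = √(10840679423/27462) = √297706738314426/27462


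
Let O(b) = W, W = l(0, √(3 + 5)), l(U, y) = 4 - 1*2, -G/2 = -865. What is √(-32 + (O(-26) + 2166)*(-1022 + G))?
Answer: 8*√23983 ≈ 1238.9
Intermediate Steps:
G = 1730 (G = -2*(-865) = 1730)
l(U, y) = 2 (l(U, y) = 4 - 2 = 2)
W = 2
O(b) = 2
√(-32 + (O(-26) + 2166)*(-1022 + G)) = √(-32 + (2 + 2166)*(-1022 + 1730)) = √(-32 + 2168*708) = √(-32 + 1534944) = √1534912 = 8*√23983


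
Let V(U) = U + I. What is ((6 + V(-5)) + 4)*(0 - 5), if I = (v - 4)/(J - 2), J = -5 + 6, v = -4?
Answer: -65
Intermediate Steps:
J = 1
I = 8 (I = (-4 - 4)/(1 - 2) = -8/(-1) = -8*(-1) = 8)
V(U) = 8 + U (V(U) = U + 8 = 8 + U)
((6 + V(-5)) + 4)*(0 - 5) = ((6 + (8 - 5)) + 4)*(0 - 5) = ((6 + 3) + 4)*(-5) = (9 + 4)*(-5) = 13*(-5) = -65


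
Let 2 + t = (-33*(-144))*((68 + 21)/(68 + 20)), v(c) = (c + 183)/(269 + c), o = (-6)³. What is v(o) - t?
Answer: -254645/53 ≈ -4804.6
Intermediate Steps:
o = -216
v(c) = (183 + c)/(269 + c)
t = 4804 (t = -2 + (-33*(-144))*((68 + 21)/(68 + 20)) = -2 + 4752*(89/88) = -2 + 4806 = 4804)
v(o) - t = (183 - 216)/(269 - 216) - 1*4804 = -33/53 - 4804 = -254645/53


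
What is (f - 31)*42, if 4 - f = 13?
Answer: -1680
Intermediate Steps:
f = -9 (f = 4 - 1*13 = 4 - 13 = -9)
(f - 31)*42 = (-9 - 31)*42 = -40*42 = -1680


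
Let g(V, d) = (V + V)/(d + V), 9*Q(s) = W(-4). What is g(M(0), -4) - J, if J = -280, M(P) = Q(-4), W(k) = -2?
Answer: 5322/19 ≈ 280.11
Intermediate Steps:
Q(s) = -2/9 (Q(s) = (⅑)*(-2) = -2/9)
M(P) = -2/9
g(V, d) = 2*V/(V + d) (g(V, d) = (2*V)/(V + d) = 2*V/(V + d))
g(M(0), -4) - J = 2*(-2/9)/(-2/9 - 4) - 1*(-280) = 2*(-2/9)/(-38/9) + 280 = 2*(-2/9)*(-9/38) + 280 = 2/19 + 280 = 5322/19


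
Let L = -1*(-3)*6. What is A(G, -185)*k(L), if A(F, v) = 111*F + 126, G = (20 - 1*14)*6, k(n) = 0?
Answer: 0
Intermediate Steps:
L = 18 (L = 3*6 = 18)
G = 36 (G = (20 - 14)*6 = 6*6 = 36)
A(F, v) = 126 + 111*F
A(G, -185)*k(L) = (126 + 111*36)*0 = (126 + 3996)*0 = 4122*0 = 0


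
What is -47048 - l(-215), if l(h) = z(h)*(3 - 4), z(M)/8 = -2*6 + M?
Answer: -48864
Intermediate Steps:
z(M) = -96 + 8*M (z(M) = 8*(-2*6 + M) = 8*(-12 + M) = -96 + 8*M)
l(h) = 96 - 8*h (l(h) = (-96 + 8*h)*(3 - 4) = (-96 + 8*h)*(-1) = 96 - 8*h)
-47048 - l(-215) = -47048 - (96 - 8*(-215)) = -47048 - (96 + 1720) = -47048 - 1*1816 = -47048 - 1816 = -48864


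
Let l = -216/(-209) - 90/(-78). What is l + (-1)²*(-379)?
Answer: -1023800/2717 ≈ -376.81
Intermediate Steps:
l = 5943/2717 (l = -216*(-1/209) - 90*(-1/78) = 216/209 + 15/13 = 5943/2717 ≈ 2.1873)
l + (-1)²*(-379) = 5943/2717 + (-1)²*(-379) = 5943/2717 + 1*(-379) = 5943/2717 - 379 = -1023800/2717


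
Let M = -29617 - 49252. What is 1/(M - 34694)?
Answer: -1/113563 ≈ -8.8057e-6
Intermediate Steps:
M = -78869
1/(M - 34694) = 1/(-78869 - 34694) = 1/(-113563) = -1/113563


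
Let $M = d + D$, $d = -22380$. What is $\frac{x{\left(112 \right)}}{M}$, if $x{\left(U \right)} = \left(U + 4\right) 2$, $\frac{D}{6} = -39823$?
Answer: $- \frac{116}{130659} \approx -0.00088781$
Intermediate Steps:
$D = -238938$ ($D = 6 \left(-39823\right) = -238938$)
$x{\left(U \right)} = 8 + 2 U$ ($x{\left(U \right)} = \left(4 + U\right) 2 = 8 + 2 U$)
$M = -261318$ ($M = -22380 - 238938 = -261318$)
$\frac{x{\left(112 \right)}}{M} = \frac{8 + 2 \cdot 112}{-261318} = \left(8 + 224\right) \left(- \frac{1}{261318}\right) = 232 \left(- \frac{1}{261318}\right) = - \frac{116}{130659}$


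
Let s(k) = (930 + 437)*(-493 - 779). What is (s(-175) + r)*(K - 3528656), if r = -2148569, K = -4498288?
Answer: 31203885916992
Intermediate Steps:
s(k) = -1738824 (s(k) = 1367*(-1272) = -1738824)
(s(-175) + r)*(K - 3528656) = (-1738824 - 2148569)*(-4498288 - 3528656) = -3887393*(-8026944) = 31203885916992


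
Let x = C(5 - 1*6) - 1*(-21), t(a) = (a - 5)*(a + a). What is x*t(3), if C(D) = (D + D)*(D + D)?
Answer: -300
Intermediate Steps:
C(D) = 4*D² (C(D) = (2*D)*(2*D) = 4*D²)
t(a) = 2*a*(-5 + a) (t(a) = (-5 + a)*(2*a) = 2*a*(-5 + a))
x = 25 (x = 4*(5 - 1*6)² - 1*(-21) = 4*(5 - 6)² + 21 = 4*(-1)² + 21 = 4*1 + 21 = 4 + 21 = 25)
x*t(3) = 25*(2*3*(-5 + 3)) = 25*(2*3*(-2)) = 25*(-12) = -300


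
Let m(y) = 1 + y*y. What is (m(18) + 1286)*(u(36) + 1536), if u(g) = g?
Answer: 2532492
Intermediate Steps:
m(y) = 1 + y**2
(m(18) + 1286)*(u(36) + 1536) = ((1 + 18**2) + 1286)*(36 + 1536) = ((1 + 324) + 1286)*1572 = (325 + 1286)*1572 = 1611*1572 = 2532492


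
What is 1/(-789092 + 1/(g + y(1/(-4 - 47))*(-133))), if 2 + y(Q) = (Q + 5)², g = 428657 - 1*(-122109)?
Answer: -1424653604/1124182761684967 ≈ -1.2673e-6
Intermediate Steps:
g = 550766 (g = 428657 + 122109 = 550766)
y(Q) = -2 + (5 + Q)² (y(Q) = -2 + (Q + 5)² = -2 + (5 + Q)²)
1/(-789092 + 1/(g + y(1/(-4 - 47))*(-133))) = 1/(-789092 + 1/(550766 + (-2 + (5 + 1/(-4 - 47))²)*(-133))) = 1/(-789092 + 1/(550766 + (-2 + (5 + 1/(-51))²)*(-133))) = 1/(-789092 + 1/(550766 + (-2 + (5 - 1/51)²)*(-133))) = 1/(-789092 + 1/(550766 + (-2 + (254/51)²)*(-133))) = 1/(-789092 + 1/(550766 + (-2 + 64516/2601)*(-133))) = 1/(-789092 + 1/(550766 + (59314/2601)*(-133))) = 1/(-789092 + 1/(550766 - 7888762/2601)) = 1/(-789092 + 1/(1424653604/2601)) = 1/(-789092 + 2601/1424653604) = 1/(-1124182761684967/1424653604) = -1424653604/1124182761684967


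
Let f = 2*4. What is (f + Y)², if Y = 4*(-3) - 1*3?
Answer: 49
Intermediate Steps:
f = 8
Y = -15 (Y = -12 - 3 = -15)
(f + Y)² = (8 - 15)² = (-7)² = 49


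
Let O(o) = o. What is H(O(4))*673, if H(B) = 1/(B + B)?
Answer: 673/8 ≈ 84.125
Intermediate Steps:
H(B) = 1/(2*B)
H(O(4))*673 = ((½)/4)*673 = ((½)*(¼))*673 = (⅛)*673 = 673/8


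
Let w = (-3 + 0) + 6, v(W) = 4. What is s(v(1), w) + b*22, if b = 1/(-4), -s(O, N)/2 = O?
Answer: -27/2 ≈ -13.500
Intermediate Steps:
w = 3 (w = -3 + 6 = 3)
s(O, N) = -2*O
b = -¼ ≈ -0.25000
s(v(1), w) + b*22 = -2*4 - ¼*22 = -8 - 11/2 = -27/2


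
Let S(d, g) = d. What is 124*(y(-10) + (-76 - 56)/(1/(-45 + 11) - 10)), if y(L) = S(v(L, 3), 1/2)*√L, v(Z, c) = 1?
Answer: 1632 + 124*I*√10 ≈ 1632.0 + 392.12*I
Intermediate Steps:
y(L) = √L (y(L) = 1*√L = √L)
124*(y(-10) + (-76 - 56)/(1/(-45 + 11) - 10)) = 124*(√(-10) + (-76 - 56)/(1/(-45 + 11) - 10)) = 124*(I*√10 - 132/(1/(-34) - 10)) = 124*(I*√10 - 132/(-1/34 - 10)) = 124*(I*√10 - 132/(-341/34)) = 124*(I*√10 - 132*(-34/341)) = 124*(I*√10 + 408/31) = 124*(408/31 + I*√10) = 1632 + 124*I*√10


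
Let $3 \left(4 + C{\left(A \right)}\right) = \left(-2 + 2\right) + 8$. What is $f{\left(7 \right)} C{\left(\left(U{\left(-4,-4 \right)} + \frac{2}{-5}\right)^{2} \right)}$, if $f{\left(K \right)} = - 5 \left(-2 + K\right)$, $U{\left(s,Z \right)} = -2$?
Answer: $\frac{100}{3} \approx 33.333$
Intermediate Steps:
$f{\left(K \right)} = 10 - 5 K$
$C{\left(A \right)} = - \frac{4}{3}$ ($C{\left(A \right)} = -4 + \frac{\left(-2 + 2\right) + 8}{3} = -4 + \frac{0 + 8}{3} = -4 + \frac{1}{3} \cdot 8 = -4 + \frac{8}{3} = - \frac{4}{3}$)
$f{\left(7 \right)} C{\left(\left(U{\left(-4,-4 \right)} + \frac{2}{-5}\right)^{2} \right)} = \left(10 - 35\right) \left(- \frac{4}{3}\right) = \left(-25\right) \left(- \frac{4}{3}\right) = \frac{100}{3}$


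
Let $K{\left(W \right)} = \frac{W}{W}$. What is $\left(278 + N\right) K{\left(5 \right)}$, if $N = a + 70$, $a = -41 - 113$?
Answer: $194$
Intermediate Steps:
$a = -154$ ($a = -41 - 113 = -154$)
$K{\left(W \right)} = 1$
$N = -84$ ($N = -154 + 70 = -84$)
$\left(278 + N\right) K{\left(5 \right)} = \left(278 - 84\right) 1 = 194 \cdot 1 = 194$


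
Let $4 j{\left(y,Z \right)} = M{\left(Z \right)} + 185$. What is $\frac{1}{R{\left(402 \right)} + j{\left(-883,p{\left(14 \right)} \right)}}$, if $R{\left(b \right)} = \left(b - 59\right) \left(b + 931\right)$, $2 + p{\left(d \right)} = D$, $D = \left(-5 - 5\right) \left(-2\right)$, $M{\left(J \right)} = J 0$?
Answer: $\frac{4}{1829061} \approx 2.1869 \cdot 10^{-6}$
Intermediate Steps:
$M{\left(J \right)} = 0$
$D = 20$ ($D = \left(-10\right) \left(-2\right) = 20$)
$p{\left(d \right)} = 18$ ($p{\left(d \right)} = -2 + 20 = 18$)
$R{\left(b \right)} = \left(-59 + b\right) \left(931 + b\right)$
$j{\left(y,Z \right)} = \frac{185}{4}$ ($j{\left(y,Z \right)} = \frac{0 + 185}{4} = \frac{1}{4} \cdot 185 = \frac{185}{4}$)
$\frac{1}{R{\left(402 \right)} + j{\left(-883,p{\left(14 \right)} \right)}} = \frac{1}{\left(-54929 + 402^{2} + 872 \cdot 402\right) + \frac{185}{4}} = \frac{1}{\left(-54929 + 161604 + 350544\right) + \frac{185}{4}} = \frac{1}{457219 + \frac{185}{4}} = \frac{1}{\frac{1829061}{4}} = \frac{4}{1829061}$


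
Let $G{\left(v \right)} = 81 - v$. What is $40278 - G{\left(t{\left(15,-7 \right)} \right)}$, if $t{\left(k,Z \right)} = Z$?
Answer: $40190$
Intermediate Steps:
$40278 - G{\left(t{\left(15,-7 \right)} \right)} = 40278 - \left(81 - -7\right) = 40278 - \left(81 + 7\right) = 40278 - 88 = 40190$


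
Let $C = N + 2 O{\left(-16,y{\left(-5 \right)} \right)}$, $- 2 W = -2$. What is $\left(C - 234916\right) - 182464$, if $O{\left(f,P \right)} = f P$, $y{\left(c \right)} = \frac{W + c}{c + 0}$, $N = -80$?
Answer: $- \frac{2087428}{5} \approx -4.1749 \cdot 10^{5}$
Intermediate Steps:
$W = 1$ ($W = \left(- \frac{1}{2}\right) \left(-2\right) = 1$)
$y{\left(c \right)} = \frac{1 + c}{c}$ ($y{\left(c \right)} = \frac{1 + c}{c + 0} = \frac{1 + c}{c}$)
$O{\left(f,P \right)} = P f$
$C = - \frac{528}{5}$ ($C = -80 + 2 \frac{1 - 5}{-5} \left(-16\right) = -80 + 2 \left(- \frac{1}{5}\right) \left(-4\right) \left(-16\right) = -80 + 2 \cdot \frac{4}{5} \left(-16\right) = -80 + 2 \left(- \frac{64}{5}\right) = -80 - \frac{128}{5} = - \frac{528}{5} \approx -105.6$)
$\left(C - 234916\right) - 182464 = \left(- \frac{528}{5} - 234916\right) - 182464 = - \frac{1175108}{5} - 182464 = - \frac{2087428}{5}$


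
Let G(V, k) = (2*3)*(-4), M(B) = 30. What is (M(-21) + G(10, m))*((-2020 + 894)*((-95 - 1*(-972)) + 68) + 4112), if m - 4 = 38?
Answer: -6359748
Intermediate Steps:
m = 42 (m = 4 + 38 = 42)
G(V, k) = -24 (G(V, k) = 6*(-4) = -24)
(M(-21) + G(10, m))*((-2020 + 894)*((-95 - 1*(-972)) + 68) + 4112) = (30 - 24)*((-2020 + 894)*((-95 - 1*(-972)) + 68) + 4112) = 6*(-1126*((-95 + 972) + 68) + 4112) = 6*(-1126*(877 + 68) + 4112) = 6*(-1126*945 + 4112) = 6*(-1064070 + 4112) = 6*(-1059958) = -6359748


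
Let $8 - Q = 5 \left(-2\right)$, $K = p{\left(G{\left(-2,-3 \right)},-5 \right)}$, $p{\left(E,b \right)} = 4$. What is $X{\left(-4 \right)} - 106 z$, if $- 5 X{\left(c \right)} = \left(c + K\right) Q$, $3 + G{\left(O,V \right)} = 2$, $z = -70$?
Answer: $7420$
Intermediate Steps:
$G{\left(O,V \right)} = -1$ ($G{\left(O,V \right)} = -3 + 2 = -1$)
$K = 4$
$Q = 18$ ($Q = 8 - 5 \left(-2\right) = 8 - -10 = 8 + 10 = 18$)
$X{\left(c \right)} = - \frac{72}{5} - \frac{18 c}{5}$ ($X{\left(c \right)} = - \frac{\left(c + 4\right) 18}{5} = - \frac{\left(4 + c\right) 18}{5} = - \frac{72 + 18 c}{5} = - \frac{72}{5} - \frac{18 c}{5}$)
$X{\left(-4 \right)} - 106 z = \left(- \frac{72}{5} - - \frac{72}{5}\right) - -7420 = \left(- \frac{72}{5} + \frac{72}{5}\right) + 7420 = 0 + 7420 = 7420$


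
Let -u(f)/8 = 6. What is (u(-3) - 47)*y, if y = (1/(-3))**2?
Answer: -95/9 ≈ -10.556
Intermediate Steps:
u(f) = -48 (u(f) = -8*6 = -48)
y = 1/9 (y = (-1/3)**2 = 1/9 ≈ 0.11111)
(u(-3) - 47)*y = (-48 - 47)*(1/9) = -95*1/9 = -95/9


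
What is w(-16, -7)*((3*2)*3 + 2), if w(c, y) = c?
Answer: -320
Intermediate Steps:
w(-16, -7)*((3*2)*3 + 2) = -16*((3*2)*3 + 2) = -16*(6*3 + 2) = -16*(18 + 2) = -16*20 = -320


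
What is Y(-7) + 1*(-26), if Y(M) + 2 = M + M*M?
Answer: 14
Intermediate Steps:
Y(M) = -2 + M + M**2 (Y(M) = -2 + (M + M*M) = -2 + (M + M**2) = -2 + M + M**2)
Y(-7) + 1*(-26) = (-2 - 7 + (-7)**2) + 1*(-26) = (-2 - 7 + 49) - 26 = 40 - 26 = 14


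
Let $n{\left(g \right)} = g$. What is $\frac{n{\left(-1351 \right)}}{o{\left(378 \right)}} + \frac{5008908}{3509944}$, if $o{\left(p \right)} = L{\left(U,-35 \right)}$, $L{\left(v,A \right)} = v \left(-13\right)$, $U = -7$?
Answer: $- \frac{153075847}{11407318} \approx -13.419$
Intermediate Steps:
$L{\left(v,A \right)} = - 13 v$
$o{\left(p \right)} = 91$ ($o{\left(p \right)} = \left(-13\right) \left(-7\right) = 91$)
$\frac{n{\left(-1351 \right)}}{o{\left(378 \right)}} + \frac{5008908}{3509944} = - \frac{1351}{91} + \frac{5008908}{3509944} = \left(-1351\right) \frac{1}{91} + 5008908 \cdot \frac{1}{3509944} = - \frac{193}{13} + \frac{1252227}{877486} = - \frac{153075847}{11407318}$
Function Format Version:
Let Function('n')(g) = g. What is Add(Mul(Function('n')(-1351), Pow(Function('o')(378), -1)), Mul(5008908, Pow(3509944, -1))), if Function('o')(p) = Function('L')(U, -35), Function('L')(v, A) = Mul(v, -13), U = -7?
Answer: Rational(-153075847, 11407318) ≈ -13.419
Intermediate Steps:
Function('L')(v, A) = Mul(-13, v)
Function('o')(p) = 91 (Function('o')(p) = Mul(-13, -7) = 91)
Add(Mul(Function('n')(-1351), Pow(Function('o')(378), -1)), Mul(5008908, Pow(3509944, -1))) = Add(Mul(-1351, Pow(91, -1)), Mul(5008908, Pow(3509944, -1))) = Add(Mul(-1351, Rational(1, 91)), Mul(5008908, Rational(1, 3509944))) = Add(Rational(-193, 13), Rational(1252227, 877486)) = Rational(-153075847, 11407318)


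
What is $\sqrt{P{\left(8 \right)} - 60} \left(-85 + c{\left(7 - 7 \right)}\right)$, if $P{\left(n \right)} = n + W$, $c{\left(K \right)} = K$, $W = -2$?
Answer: $- 255 i \sqrt{6} \approx - 624.62 i$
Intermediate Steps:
$P{\left(n \right)} = -2 + n$ ($P{\left(n \right)} = n - 2 = -2 + n$)
$\sqrt{P{\left(8 \right)} - 60} \left(-85 + c{\left(7 - 7 \right)}\right) = \sqrt{\left(-2 + 8\right) - 60} \left(-85 + \left(7 - 7\right)\right) = \sqrt{6 - 60} \left(-85 + \left(7 - 7\right)\right) = \sqrt{-54} \left(-85 + 0\right) = 3 i \sqrt{6} \left(-85\right) = - 255 i \sqrt{6}$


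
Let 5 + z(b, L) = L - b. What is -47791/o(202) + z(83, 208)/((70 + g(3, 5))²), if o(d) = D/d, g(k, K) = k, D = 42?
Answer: -25722499619/111909 ≈ -2.2985e+5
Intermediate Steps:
o(d) = 42/d
z(b, L) = -5 + L - b (z(b, L) = -5 + (L - b) = -5 + L - b)
-47791/o(202) + z(83, 208)/((70 + g(3, 5))²) = -47791/(42/202) + (-5 + 208 - 1*83)/((70 + 3)²) = -47791/(42*(1/202)) + (-5 + 208 - 83)/(73²) = -47791/21/101 + 120/5329 = -47791*101/21 + 120*(1/5329) = -4826891/21 + 120/5329 = -25722499619/111909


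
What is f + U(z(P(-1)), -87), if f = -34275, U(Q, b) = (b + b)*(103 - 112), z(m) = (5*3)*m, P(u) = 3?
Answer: -32709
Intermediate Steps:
z(m) = 15*m
U(Q, b) = -18*b (U(Q, b) = (2*b)*(-9) = -18*b)
f + U(z(P(-1)), -87) = -34275 - 18*(-87) = -34275 + 1566 = -32709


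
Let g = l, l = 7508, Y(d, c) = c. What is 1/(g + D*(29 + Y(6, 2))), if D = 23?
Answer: 1/8221 ≈ 0.00012164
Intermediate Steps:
g = 7508
1/(g + D*(29 + Y(6, 2))) = 1/(7508 + 23*(29 + 2)) = 1/(7508 + 23*31) = 1/(7508 + 713) = 1/8221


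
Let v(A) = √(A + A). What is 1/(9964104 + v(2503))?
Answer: 4982052/49641684258905 - √5006/99283368517810 ≈ 1.0036e-7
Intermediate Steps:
v(A) = √2*√A (v(A) = √(2*A) = √2*√A)
1/(9964104 + v(2503)) = 1/(9964104 + √2*√2503) = 1/(9964104 + √5006)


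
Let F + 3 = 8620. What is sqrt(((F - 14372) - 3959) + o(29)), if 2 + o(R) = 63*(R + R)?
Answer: I*sqrt(6062) ≈ 77.859*I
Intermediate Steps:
F = 8617 (F = -3 + 8620 = 8617)
o(R) = -2 + 126*R (o(R) = -2 + 63*(R + R) = -2 + 63*(2*R) = -2 + 126*R)
sqrt(((F - 14372) - 3959) + o(29)) = sqrt(((8617 - 14372) - 3959) + (-2 + 126*29)) = sqrt((-5755 - 3959) + (-2 + 3654)) = sqrt(-9714 + 3652) = sqrt(-6062) = I*sqrt(6062)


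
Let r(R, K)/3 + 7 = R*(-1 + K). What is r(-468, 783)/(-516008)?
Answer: 1097949/516008 ≈ 2.1278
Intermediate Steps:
r(R, K) = -21 + 3*R*(-1 + K) (r(R, K) = -21 + 3*(R*(-1 + K)) = -21 + 3*R*(-1 + K))
r(-468, 783)/(-516008) = (-21 - 3*(-468) + 3*783*(-468))/(-516008) = (-21 + 1404 - 1099332)*(-1/516008) = -1097949*(-1/516008) = 1097949/516008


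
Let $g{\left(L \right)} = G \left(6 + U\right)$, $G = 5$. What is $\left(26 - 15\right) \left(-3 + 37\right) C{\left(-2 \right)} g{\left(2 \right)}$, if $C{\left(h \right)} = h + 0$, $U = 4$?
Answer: $-37400$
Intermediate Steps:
$C{\left(h \right)} = h$
$g{\left(L \right)} = 50$ ($g{\left(L \right)} = 5 \left(6 + 4\right) = 5 \cdot 10 = 50$)
$\left(26 - 15\right) \left(-3 + 37\right) C{\left(-2 \right)} g{\left(2 \right)} = \left(26 - 15\right) \left(-3 + 37\right) \left(-2\right) 50 = 11 \cdot 34 \left(-2\right) 50 = 374 \left(-2\right) 50 = \left(-748\right) 50 = -37400$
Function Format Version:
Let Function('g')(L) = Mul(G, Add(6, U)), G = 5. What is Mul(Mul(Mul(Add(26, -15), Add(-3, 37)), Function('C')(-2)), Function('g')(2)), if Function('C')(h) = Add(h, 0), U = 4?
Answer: -37400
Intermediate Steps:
Function('C')(h) = h
Function('g')(L) = 50 (Function('g')(L) = Mul(5, Add(6, 4)) = Mul(5, 10) = 50)
Mul(Mul(Mul(Add(26, -15), Add(-3, 37)), Function('C')(-2)), Function('g')(2)) = Mul(Mul(Mul(Add(26, -15), Add(-3, 37)), -2), 50) = Mul(Mul(Mul(11, 34), -2), 50) = Mul(Mul(374, -2), 50) = Mul(-748, 50) = -37400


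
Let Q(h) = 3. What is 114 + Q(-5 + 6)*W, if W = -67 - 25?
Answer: -162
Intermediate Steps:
W = -92
114 + Q(-5 + 6)*W = 114 + 3*(-92) = 114 - 276 = -162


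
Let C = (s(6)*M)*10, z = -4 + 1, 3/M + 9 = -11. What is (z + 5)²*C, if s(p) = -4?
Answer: 24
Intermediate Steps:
M = -3/20 (M = 3/(-9 - 11) = 3/(-20) = 3*(-1/20) = -3/20 ≈ -0.15000)
z = -3
C = 6 (C = -4*(-3/20)*10 = (⅗)*10 = 6)
(z + 5)²*C = (-3 + 5)²*6 = 2²*6 = 4*6 = 24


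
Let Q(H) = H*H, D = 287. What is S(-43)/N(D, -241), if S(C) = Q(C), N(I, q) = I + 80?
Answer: 1849/367 ≈ 5.0381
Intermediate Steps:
Q(H) = H²
N(I, q) = 80 + I
S(C) = C²
S(-43)/N(D, -241) = (-43)²/(80 + 287) = 1849/367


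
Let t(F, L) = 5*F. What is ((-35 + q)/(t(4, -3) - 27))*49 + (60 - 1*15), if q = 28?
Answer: 94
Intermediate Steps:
((-35 + q)/(t(4, -3) - 27))*49 + (60 - 1*15) = ((-35 + 28)/(5*4 - 27))*49 + (60 - 1*15) = -7/(20 - 27)*49 + (60 - 15) = -7/(-7)*49 + 45 = -7*(-⅐)*49 + 45 = 1*49 + 45 = 49 + 45 = 94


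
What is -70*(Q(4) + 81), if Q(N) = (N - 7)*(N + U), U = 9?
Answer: -2940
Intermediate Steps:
Q(N) = (-7 + N)*(9 + N) (Q(N) = (N - 7)*(N + 9) = (-7 + N)*(9 + N))
-70*(Q(4) + 81) = -70*((-63 + 4² + 2*4) + 81) = -70*((-63 + 16 + 8) + 81) = -70*(-39 + 81) = -70*42 = -2940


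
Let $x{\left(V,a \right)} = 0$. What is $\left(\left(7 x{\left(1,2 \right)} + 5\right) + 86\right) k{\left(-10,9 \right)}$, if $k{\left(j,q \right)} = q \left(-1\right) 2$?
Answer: $-1638$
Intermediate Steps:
$k{\left(j,q \right)} = - 2 q$ ($k{\left(j,q \right)} = - q 2 = - 2 q$)
$\left(\left(7 x{\left(1,2 \right)} + 5\right) + 86\right) k{\left(-10,9 \right)} = \left(\left(7 \cdot 0 + 5\right) + 86\right) \left(\left(-2\right) 9\right) = \left(\left(0 + 5\right) + 86\right) \left(-18\right) = \left(5 + 86\right) \left(-18\right) = 91 \left(-18\right) = -1638$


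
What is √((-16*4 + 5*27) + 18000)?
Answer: √18071 ≈ 134.43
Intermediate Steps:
√((-16*4 + 5*27) + 18000) = √((-64 + 135) + 18000) = √(71 + 18000) = √18071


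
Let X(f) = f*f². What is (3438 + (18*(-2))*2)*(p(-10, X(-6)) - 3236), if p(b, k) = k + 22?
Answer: -11545380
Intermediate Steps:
X(f) = f³
p(b, k) = 22 + k
(3438 + (18*(-2))*2)*(p(-10, X(-6)) - 3236) = (3438 + (18*(-2))*2)*((22 + (-6)³) - 3236) = (3438 - 36*2)*((22 - 216) - 3236) = (3438 - 72)*(-194 - 3236) = 3366*(-3430) = -11545380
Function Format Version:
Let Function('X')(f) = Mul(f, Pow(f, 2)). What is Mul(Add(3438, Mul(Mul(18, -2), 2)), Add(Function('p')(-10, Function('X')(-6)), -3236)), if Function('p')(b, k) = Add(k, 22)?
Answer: -11545380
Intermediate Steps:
Function('X')(f) = Pow(f, 3)
Function('p')(b, k) = Add(22, k)
Mul(Add(3438, Mul(Mul(18, -2), 2)), Add(Function('p')(-10, Function('X')(-6)), -3236)) = Mul(Add(3438, Mul(Mul(18, -2), 2)), Add(Add(22, Pow(-6, 3)), -3236)) = Mul(Add(3438, Mul(-36, 2)), Add(Add(22, -216), -3236)) = Mul(Add(3438, -72), Add(-194, -3236)) = Mul(3366, -3430) = -11545380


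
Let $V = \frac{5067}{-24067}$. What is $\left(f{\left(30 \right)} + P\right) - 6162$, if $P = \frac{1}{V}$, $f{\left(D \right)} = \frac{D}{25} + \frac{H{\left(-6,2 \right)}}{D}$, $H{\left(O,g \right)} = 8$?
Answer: $- \frac{156197447}{25335} \approx -6165.3$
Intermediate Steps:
$f{\left(D \right)} = \frac{8}{D} + \frac{D}{25}$ ($f{\left(D \right)} = \frac{D}{25} + \frac{8}{D} = \frac{8}{D} + \frac{D}{25}$)
$V = - \frac{5067}{24067}$ ($V = 5067 \left(- \frac{1}{24067}\right) = - \frac{5067}{24067} \approx -0.21054$)
$P = - \frac{24067}{5067}$ ($P = \frac{1}{- \frac{5067}{24067}} = - \frac{24067}{5067} \approx -4.7498$)
$\left(f{\left(30 \right)} + P\right) - 6162 = \left(\left(\frac{8}{30} + \frac{1}{25} \cdot 30\right) - \frac{24067}{5067}\right) - 6162 = \left(\left(8 \cdot \frac{1}{30} + \frac{6}{5}\right) - \frac{24067}{5067}\right) - 6162 = \left(\left(\frac{4}{15} + \frac{6}{5}\right) - \frac{24067}{5067}\right) - 6162 = \left(\frac{22}{15} - \frac{24067}{5067}\right) - 6162 = - \frac{83177}{25335} - 6162 = - \frac{156197447}{25335}$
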